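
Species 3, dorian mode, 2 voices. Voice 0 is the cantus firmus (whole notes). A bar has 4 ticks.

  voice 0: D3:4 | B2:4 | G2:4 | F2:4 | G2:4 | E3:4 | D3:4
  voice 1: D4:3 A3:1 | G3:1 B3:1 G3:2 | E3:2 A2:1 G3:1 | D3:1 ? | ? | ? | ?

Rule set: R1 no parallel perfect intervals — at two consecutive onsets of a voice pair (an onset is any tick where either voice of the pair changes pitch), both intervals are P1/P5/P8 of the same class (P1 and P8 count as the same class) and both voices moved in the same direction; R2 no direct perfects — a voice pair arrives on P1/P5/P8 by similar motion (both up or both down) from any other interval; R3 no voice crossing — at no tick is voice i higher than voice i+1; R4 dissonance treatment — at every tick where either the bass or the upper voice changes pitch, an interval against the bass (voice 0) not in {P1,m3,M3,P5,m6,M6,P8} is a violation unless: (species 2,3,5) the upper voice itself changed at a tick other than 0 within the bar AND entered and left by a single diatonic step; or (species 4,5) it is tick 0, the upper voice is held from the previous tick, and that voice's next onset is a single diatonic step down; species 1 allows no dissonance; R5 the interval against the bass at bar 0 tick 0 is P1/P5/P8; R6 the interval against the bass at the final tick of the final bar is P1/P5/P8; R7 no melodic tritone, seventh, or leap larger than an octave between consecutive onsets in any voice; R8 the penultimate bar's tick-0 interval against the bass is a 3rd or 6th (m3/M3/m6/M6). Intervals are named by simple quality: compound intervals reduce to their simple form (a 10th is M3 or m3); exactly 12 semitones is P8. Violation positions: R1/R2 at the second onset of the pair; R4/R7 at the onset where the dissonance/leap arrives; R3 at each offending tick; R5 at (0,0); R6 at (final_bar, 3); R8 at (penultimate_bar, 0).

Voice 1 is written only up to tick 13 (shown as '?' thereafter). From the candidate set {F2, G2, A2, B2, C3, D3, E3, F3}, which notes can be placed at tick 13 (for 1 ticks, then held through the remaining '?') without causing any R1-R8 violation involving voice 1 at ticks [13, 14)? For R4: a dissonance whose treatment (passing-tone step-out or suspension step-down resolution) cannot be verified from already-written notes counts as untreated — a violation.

F2: legal
G2: violates R4
A2: legal
B2: violates R4
C3: legal
D3: legal
E3: violates R4
F3: legal

{A2, C3, D3, F2, F3}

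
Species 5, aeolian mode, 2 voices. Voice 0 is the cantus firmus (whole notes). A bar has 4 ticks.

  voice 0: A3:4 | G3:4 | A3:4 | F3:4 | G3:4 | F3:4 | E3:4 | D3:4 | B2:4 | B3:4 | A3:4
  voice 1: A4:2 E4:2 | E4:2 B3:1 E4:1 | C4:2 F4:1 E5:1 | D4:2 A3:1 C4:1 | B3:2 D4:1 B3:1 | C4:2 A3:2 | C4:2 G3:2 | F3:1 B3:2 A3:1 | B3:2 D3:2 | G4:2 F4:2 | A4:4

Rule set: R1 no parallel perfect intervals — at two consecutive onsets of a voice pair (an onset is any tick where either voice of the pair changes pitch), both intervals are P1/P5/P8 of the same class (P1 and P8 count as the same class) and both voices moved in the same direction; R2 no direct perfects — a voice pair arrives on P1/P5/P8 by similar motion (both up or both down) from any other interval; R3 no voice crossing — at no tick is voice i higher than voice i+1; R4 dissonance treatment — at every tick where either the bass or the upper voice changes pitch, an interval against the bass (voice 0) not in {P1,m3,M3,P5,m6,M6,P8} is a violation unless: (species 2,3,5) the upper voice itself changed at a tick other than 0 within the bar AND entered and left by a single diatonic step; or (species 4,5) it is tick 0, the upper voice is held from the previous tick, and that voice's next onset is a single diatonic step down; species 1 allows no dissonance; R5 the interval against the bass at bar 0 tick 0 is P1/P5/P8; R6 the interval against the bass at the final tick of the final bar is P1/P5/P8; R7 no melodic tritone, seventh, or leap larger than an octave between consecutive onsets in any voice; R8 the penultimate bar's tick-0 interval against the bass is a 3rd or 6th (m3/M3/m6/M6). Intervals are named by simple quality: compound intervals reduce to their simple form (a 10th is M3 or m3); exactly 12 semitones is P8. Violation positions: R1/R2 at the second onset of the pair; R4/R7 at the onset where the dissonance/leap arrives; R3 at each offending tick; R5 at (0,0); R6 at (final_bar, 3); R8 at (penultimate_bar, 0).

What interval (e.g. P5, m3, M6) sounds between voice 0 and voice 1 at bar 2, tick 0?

m3

voice 0=A3 voice 1=C4 -> m3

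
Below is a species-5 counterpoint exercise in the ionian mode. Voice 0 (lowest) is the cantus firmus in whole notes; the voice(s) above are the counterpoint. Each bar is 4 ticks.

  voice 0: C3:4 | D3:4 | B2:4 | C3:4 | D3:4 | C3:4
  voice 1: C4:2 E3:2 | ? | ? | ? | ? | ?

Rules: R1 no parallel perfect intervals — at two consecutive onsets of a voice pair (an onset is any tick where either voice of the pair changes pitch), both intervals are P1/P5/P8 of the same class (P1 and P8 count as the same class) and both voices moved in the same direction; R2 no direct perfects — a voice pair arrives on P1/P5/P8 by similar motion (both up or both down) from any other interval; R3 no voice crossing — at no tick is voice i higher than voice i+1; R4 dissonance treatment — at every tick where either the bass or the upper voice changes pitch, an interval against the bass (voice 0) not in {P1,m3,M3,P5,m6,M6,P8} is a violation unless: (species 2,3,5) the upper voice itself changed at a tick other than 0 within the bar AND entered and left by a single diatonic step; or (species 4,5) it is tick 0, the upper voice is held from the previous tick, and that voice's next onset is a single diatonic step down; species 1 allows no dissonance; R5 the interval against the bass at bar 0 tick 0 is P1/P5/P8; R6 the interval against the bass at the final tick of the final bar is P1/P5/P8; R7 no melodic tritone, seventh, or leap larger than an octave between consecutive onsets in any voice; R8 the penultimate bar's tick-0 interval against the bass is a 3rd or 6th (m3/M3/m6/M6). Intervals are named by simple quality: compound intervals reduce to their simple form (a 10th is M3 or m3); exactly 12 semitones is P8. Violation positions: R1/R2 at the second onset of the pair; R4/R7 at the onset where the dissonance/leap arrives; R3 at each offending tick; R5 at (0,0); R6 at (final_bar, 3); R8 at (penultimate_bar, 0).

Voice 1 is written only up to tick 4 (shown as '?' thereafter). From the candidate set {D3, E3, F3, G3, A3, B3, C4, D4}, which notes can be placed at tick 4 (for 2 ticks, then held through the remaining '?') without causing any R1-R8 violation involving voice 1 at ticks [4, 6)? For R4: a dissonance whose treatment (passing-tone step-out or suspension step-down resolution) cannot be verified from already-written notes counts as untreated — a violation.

{B3, D3, F3}

D3: legal
E3: violates R4
F3: legal
G3: violates R4
A3: violates R2
B3: legal
C4: violates R4
D4: violates R2,R7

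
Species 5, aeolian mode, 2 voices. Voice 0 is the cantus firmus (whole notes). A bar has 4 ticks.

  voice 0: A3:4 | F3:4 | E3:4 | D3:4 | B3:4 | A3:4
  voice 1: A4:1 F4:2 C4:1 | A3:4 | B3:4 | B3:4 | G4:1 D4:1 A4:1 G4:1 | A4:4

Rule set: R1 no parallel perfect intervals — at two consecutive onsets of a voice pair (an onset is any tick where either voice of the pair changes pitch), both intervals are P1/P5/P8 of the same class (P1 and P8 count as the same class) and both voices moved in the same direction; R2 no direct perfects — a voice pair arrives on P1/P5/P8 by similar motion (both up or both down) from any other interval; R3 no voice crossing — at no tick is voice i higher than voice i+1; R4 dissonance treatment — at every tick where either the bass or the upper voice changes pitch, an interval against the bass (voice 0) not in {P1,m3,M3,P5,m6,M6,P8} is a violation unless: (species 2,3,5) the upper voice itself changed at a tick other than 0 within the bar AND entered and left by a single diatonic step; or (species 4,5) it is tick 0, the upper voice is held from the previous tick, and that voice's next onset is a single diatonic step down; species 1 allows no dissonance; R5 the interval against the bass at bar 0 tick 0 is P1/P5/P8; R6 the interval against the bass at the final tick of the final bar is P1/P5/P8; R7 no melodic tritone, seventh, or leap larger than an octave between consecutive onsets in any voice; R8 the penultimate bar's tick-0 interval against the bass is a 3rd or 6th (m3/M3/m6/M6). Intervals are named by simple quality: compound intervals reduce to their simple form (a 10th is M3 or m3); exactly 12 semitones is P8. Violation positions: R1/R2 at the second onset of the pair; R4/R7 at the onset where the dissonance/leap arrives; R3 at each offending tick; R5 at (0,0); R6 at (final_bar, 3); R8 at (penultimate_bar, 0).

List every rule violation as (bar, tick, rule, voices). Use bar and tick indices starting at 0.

bar 0: v0=A3 v1=A4 downbeat P8
bar 1: v0=F3 v1=A3 downbeat M3
bar 2: v0=E3 v1=B3 downbeat P5
bar 3: v0=D3 v1=B3 downbeat M6
bar 4: v0=B3 v1=G4 downbeat m6
bar 5: v0=A3 v1=A4 downbeat P8
  -> R4 @ bar 4 tick 2 v(0, 1): B3/A4 m7 untreated

(4, 2, R4, (0, 1))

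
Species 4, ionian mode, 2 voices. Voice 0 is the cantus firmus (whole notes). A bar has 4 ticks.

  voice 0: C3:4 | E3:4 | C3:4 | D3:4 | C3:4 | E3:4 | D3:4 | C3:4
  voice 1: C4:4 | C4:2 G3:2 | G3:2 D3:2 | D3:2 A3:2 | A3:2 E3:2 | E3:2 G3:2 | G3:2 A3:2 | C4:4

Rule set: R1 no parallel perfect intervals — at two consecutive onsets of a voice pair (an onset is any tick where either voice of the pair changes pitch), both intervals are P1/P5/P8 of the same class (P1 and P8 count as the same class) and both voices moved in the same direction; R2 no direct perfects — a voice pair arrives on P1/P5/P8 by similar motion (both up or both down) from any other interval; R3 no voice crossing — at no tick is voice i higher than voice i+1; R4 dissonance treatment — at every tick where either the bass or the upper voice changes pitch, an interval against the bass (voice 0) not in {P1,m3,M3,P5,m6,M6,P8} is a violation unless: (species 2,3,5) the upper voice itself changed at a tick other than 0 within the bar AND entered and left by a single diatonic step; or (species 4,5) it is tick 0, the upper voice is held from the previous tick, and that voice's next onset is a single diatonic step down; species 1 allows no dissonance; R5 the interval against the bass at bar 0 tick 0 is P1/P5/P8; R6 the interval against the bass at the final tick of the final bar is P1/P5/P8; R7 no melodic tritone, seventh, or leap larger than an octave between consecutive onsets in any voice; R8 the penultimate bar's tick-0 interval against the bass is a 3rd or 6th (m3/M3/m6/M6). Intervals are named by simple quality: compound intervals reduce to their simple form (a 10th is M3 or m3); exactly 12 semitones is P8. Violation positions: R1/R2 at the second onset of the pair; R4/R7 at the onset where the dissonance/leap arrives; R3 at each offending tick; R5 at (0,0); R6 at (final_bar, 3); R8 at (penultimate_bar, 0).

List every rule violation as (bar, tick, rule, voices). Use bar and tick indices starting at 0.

bar 0: v0=C3 v1=C4 downbeat P8
bar 1: v0=E3 v1=C4 downbeat m6
bar 2: v0=C3 v1=G3 downbeat P5
bar 3: v0=D3 v1=D3 downbeat P1
bar 4: v0=C3 v1=A3 downbeat M6
bar 5: v0=E3 v1=E3 downbeat P1
bar 6: v0=D3 v1=G3 downbeat P4
bar 7: v0=C3 v1=C4 downbeat P8
  -> R4 @ bar 2 tick 2 v(0, 1): C3/D3 M2 untreated
  -> R4 @ bar 6 tick 0 v(0, 1): D3/G3 P4 untreated
  -> R8 @ bar 6 tick 0 v(0, 1): penult P4 not 3rd/6th

(2, 2, R4, (0, 1))
(6, 0, R4, (0, 1))
(6, 0, R8, (0, 1))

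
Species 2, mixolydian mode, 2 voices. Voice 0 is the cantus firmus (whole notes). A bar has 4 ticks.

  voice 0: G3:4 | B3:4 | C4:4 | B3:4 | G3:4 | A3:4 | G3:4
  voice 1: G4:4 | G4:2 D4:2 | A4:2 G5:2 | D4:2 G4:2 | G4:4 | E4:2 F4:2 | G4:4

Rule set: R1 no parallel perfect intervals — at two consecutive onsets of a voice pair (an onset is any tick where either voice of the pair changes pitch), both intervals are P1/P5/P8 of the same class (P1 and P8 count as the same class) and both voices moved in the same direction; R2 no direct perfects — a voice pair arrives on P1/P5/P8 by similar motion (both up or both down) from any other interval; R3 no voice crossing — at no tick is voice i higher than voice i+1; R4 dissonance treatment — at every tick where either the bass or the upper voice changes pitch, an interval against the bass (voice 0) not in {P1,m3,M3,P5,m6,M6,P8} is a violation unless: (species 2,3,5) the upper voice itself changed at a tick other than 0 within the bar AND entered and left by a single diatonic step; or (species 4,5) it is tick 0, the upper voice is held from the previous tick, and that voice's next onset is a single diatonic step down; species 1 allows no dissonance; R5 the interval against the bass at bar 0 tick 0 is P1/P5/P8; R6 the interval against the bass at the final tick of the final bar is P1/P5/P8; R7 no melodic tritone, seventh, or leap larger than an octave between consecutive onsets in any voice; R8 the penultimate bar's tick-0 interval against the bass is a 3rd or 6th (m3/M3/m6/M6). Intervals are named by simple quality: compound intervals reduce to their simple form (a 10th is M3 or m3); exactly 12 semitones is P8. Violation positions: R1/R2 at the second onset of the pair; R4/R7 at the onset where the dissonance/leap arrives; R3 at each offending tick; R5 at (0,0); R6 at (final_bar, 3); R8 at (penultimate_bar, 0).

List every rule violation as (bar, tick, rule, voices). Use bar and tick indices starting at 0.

bar 0: v0=G3 v1=G4 downbeat P8
bar 1: v0=B3 v1=G4 downbeat m6
bar 2: v0=C4 v1=A4 downbeat M6
bar 3: v0=B3 v1=D4 downbeat m3
bar 4: v0=G3 v1=G4 downbeat P8
bar 5: v0=A3 v1=E4 downbeat P5
bar 6: v0=G3 v1=G4 downbeat P8
  -> R7 @ bar 2 tick 2 v(1,): A4->G5 leap 10st
  -> R7 @ bar 3 tick 0 v(1,): G5->D4 leap 17st
  -> R8 @ bar 5 tick 0 v(0, 1): penult P5 not 3rd/6th

(2, 2, R7, (1,))
(3, 0, R7, (1,))
(5, 0, R8, (0, 1))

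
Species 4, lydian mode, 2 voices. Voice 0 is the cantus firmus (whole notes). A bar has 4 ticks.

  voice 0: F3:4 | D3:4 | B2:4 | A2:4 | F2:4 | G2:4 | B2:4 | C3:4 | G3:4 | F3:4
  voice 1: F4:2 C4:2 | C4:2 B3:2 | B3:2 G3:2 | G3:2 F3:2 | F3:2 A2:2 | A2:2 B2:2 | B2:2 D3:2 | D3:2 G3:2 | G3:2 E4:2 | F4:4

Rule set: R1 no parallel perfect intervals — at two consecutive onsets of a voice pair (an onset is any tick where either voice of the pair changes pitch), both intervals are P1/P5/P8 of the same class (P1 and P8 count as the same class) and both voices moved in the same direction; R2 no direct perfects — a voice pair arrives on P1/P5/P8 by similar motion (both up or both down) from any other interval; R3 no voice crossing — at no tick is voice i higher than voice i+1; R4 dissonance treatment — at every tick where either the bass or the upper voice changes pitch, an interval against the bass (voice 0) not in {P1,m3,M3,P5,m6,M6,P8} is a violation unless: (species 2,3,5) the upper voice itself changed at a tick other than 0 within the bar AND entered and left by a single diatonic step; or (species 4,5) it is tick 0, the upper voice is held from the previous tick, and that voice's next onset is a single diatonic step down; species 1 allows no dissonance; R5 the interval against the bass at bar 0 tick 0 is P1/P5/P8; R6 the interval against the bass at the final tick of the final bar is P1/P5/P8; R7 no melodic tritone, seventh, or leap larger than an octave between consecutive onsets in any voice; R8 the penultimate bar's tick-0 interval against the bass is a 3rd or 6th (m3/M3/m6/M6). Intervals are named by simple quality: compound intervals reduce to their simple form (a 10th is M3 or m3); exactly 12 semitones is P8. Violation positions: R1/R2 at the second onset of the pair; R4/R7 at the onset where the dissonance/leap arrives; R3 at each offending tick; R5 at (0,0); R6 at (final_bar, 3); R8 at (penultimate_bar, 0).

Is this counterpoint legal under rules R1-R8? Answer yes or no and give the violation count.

bar 0: v0=F3 v1=F4 (P8)
bar 1: v0=D3 v1=C4 (m7)
bar 2: v0=B2 v1=B3 (P8)
bar 3: v0=A2 v1=G3 (m7)
bar 4: v0=F2 v1=F3 (P8)
bar 5: v0=G2 v1=A2 (M2)
bar 6: v0=B2 v1=B2 (P1)
bar 7: v0=C3 v1=D3 (M2)
bar 8: v0=G3 v1=G3 (P1)
bar 9: v0=F3 v1=F4 (P8)
  R4 @ bar5.0: G2/A2 M2 untreated
  R4 @ bar7.0: C3/D3 M2 untreated
  R8 @ bar8.0: penult P1 not 3rd/6th

No (3 violations)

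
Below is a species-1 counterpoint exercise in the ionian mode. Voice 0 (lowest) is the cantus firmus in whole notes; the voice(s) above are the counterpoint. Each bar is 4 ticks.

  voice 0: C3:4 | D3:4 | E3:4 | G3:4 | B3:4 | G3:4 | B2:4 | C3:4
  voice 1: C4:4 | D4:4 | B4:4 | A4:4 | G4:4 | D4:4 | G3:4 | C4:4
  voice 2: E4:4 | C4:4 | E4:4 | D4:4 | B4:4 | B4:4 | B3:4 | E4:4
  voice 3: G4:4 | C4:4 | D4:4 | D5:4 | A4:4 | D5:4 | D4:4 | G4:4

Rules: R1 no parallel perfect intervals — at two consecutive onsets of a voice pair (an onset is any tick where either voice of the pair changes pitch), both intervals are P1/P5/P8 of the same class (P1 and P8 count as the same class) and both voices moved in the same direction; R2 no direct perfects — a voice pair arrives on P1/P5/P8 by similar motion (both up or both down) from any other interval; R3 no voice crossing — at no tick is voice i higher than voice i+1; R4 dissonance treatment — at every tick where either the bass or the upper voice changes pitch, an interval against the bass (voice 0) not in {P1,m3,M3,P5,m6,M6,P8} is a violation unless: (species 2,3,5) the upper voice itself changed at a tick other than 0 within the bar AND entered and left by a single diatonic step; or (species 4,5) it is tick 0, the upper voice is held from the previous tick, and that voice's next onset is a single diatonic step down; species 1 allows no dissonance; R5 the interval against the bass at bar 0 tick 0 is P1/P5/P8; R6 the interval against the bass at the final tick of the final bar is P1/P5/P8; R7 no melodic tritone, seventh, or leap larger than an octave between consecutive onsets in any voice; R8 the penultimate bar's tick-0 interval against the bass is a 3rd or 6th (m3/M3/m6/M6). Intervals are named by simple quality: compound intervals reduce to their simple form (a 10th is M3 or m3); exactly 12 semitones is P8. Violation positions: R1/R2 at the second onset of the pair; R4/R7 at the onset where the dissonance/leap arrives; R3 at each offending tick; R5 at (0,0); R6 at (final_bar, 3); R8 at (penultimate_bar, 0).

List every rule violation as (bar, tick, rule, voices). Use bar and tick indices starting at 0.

bar 0: v0=C3 v1=C4 v2=E4 v3=G4 downbeat P5
bar 1: v0=D3 v1=D4 v2=C4 v3=C4 downbeat m7
bar 2: v0=E3 v1=B4 v2=E4 v3=D4 downbeat m7
bar 3: v0=G3 v1=A4 v2=D4 v3=D5 downbeat P5
bar 4: v0=B3 v1=G4 v2=B4 v3=A4 downbeat m7
bar 5: v0=G3 v1=D4 v2=B4 v3=D5 downbeat P5
bar 6: v0=B2 v1=G3 v2=B3 v3=D4 downbeat m3
bar 7: v0=C3 v1=C4 v2=E4 v3=G4 downbeat P5
  -> R5 @ bar 0 tick 0 v(0, 2): opens on M3
  -> R1 @ bar 1 tick 0 v(0, 1): C3/C4 P8 -> D3/D4 P8 similar
  -> R2 @ bar 1 tick 0 v(2, 3): E4/G4 m3 -> C4/C4 P1 similar
  -> R3 @ bar 1 tick 0 v(1, 2): D4 above C4
  -> R4 @ bar 1 tick 0 v(0, 2): D3/C4 m7 untreated
  -> R4 @ bar 1 tick 0 v(0, 3): D3/C4 m7 untreated
  -> R3 @ bar 1 tick 1 v(1, 2): D4 above C4
  -> R3 @ bar 1 tick 2 v(1, 2): D4 above C4
  -> R3 @ bar 1 tick 3 v(1, 2): D4 above C4
  -> R2 @ bar 2 tick 0 v(0, 1): D3/D4 P8 -> E3/B4 P5 similar
  -> R2 @ bar 2 tick 0 v(0, 2): D3/C4 m7 -> E3/E4 P8 similar
  -> R2 @ bar 2 tick 0 v(1, 2): D4/C4 M2 -> B4/E4 P5 similar
  -> R3 @ bar 2 tick 0 v(1, 2): B4 above E4
  -> R3 @ bar 2 tick 0 v(2, 3): E4 above D4
  -> R4 @ bar 2 tick 0 v(0, 3): E3/D4 m7 untreated
  -> R3 @ bar 2 tick 1 v(1, 2): B4 above E4
  -> R3 @ bar 2 tick 1 v(2, 3): E4 above D4
  -> R3 @ bar 2 tick 2 v(1, 2): B4 above E4
  -> R3 @ bar 2 tick 2 v(2, 3): E4 above D4
  -> R3 @ bar 2 tick 3 v(1, 2): B4 above E4
  -> R3 @ bar 2 tick 3 v(2, 3): E4 above D4
  -> R1 @ bar 3 tick 0 v(1, 2): B4/E4 P5 -> A4/D4 P5 similar
  -> R2 @ bar 3 tick 0 v(0, 3): E3/D4 m7 -> G3/D5 P5 similar
  -> R3 @ bar 3 tick 0 v(1, 2): A4 above D4
  -> R4 @ bar 3 tick 0 v(0, 1): G3/A4 M2 untreated
  -> R3 @ bar 3 tick 1 v(1, 2): A4 above D4
  -> R3 @ bar 3 tick 2 v(1, 2): A4 above D4
  -> R3 @ bar 3 tick 3 v(1, 2): A4 above D4
  -> R2 @ bar 4 tick 0 v(0, 2): G3/D4 P5 -> B3/B4 P8 similar
  -> R3 @ bar 4 tick 0 v(2, 3): B4 above A4
  -> R4 @ bar 4 tick 0 v(0, 3): B3/A4 m7 untreated
  -> R3 @ bar 4 tick 1 v(2, 3): B4 above A4
  -> R3 @ bar 4 tick 2 v(2, 3): B4 above A4
  -> R3 @ bar 4 tick 3 v(2, 3): B4 above A4
  -> R2 @ bar 5 tick 0 v(0, 1): B3/G4 m6 -> G3/D4 P5 similar
  -> R2 @ bar 6 tick 0 v(0, 2): G3/B4 M3 -> B2/B3 P8 similar
  -> R2 @ bar 6 tick 0 v(1, 3): D4/D5 P8 -> G3/D4 P5 similar
  -> R8 @ bar 6 tick 0 v(0, 2): penult P8 not 3rd/6th
  -> R1 @ bar 7 tick 0 v(1, 3): G3/D4 P5 -> C4/G4 P5 similar
  -> R2 @ bar 7 tick 0 v(0, 1): B2/G3 m6 -> C3/C4 P8 similar
  -> R2 @ bar 7 tick 0 v(0, 3): B2/D4 m3 -> C3/G4 P5 similar
  -> R6 @ bar 7 tick 3 v(0, 2): closes on M3

(0, 0, R5, (0, 2))
(1, 0, R1, (0, 1))
(1, 0, R2, (2, 3))
(1, 0, R3, (1, 2))
(1, 0, R4, (0, 2))
(1, 0, R4, (0, 3))
(1, 1, R3, (1, 2))
(1, 2, R3, (1, 2))
(1, 3, R3, (1, 2))
(2, 0, R2, (0, 1))
(2, 0, R2, (0, 2))
(2, 0, R2, (1, 2))
(2, 0, R3, (1, 2))
(2, 0, R3, (2, 3))
(2, 0, R4, (0, 3))
(2, 1, R3, (1, 2))
(2, 1, R3, (2, 3))
(2, 2, R3, (1, 2))
(2, 2, R3, (2, 3))
(2, 3, R3, (1, 2))
(2, 3, R3, (2, 3))
(3, 0, R1, (1, 2))
(3, 0, R2, (0, 3))
(3, 0, R3, (1, 2))
(3, 0, R4, (0, 1))
(3, 1, R3, (1, 2))
(3, 2, R3, (1, 2))
(3, 3, R3, (1, 2))
(4, 0, R2, (0, 2))
(4, 0, R3, (2, 3))
(4, 0, R4, (0, 3))
(4, 1, R3, (2, 3))
(4, 2, R3, (2, 3))
(4, 3, R3, (2, 3))
(5, 0, R2, (0, 1))
(6, 0, R2, (0, 2))
(6, 0, R2, (1, 3))
(6, 0, R8, (0, 2))
(7, 0, R1, (1, 3))
(7, 0, R2, (0, 1))
(7, 0, R2, (0, 3))
(7, 3, R6, (0, 2))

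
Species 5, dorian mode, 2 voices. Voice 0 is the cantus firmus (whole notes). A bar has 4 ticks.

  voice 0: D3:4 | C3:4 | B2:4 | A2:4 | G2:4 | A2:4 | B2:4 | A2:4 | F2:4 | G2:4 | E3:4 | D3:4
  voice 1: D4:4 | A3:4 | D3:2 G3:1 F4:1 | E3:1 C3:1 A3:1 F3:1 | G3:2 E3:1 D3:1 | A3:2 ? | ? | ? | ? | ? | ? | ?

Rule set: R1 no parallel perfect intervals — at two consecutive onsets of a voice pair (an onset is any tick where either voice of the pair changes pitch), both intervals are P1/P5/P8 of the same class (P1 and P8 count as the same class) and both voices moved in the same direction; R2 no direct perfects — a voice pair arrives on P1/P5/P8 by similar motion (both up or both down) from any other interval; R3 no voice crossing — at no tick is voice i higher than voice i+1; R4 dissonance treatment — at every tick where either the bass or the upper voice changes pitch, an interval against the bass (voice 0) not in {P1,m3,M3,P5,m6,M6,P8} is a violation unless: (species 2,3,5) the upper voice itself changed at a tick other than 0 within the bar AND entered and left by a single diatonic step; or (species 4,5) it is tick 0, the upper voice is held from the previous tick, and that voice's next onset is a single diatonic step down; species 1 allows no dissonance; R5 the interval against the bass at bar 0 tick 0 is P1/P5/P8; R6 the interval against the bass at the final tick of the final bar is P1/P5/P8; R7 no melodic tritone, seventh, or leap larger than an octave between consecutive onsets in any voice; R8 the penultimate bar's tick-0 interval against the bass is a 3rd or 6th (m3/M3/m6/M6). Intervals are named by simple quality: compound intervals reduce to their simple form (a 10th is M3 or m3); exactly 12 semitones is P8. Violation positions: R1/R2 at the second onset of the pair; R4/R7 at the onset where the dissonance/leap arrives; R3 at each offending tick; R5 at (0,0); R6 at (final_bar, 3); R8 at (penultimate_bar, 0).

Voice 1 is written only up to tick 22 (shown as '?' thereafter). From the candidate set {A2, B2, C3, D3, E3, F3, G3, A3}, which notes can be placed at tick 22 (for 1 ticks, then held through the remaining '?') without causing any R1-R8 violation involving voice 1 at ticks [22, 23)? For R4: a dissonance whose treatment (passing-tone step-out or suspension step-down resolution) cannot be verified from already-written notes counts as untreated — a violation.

{A2, A3, C3, E3, F3}

A2: legal
B2: violates R4,R7
C3: legal
D3: violates R4
E3: legal
F3: legal
G3: violates R4
A3: legal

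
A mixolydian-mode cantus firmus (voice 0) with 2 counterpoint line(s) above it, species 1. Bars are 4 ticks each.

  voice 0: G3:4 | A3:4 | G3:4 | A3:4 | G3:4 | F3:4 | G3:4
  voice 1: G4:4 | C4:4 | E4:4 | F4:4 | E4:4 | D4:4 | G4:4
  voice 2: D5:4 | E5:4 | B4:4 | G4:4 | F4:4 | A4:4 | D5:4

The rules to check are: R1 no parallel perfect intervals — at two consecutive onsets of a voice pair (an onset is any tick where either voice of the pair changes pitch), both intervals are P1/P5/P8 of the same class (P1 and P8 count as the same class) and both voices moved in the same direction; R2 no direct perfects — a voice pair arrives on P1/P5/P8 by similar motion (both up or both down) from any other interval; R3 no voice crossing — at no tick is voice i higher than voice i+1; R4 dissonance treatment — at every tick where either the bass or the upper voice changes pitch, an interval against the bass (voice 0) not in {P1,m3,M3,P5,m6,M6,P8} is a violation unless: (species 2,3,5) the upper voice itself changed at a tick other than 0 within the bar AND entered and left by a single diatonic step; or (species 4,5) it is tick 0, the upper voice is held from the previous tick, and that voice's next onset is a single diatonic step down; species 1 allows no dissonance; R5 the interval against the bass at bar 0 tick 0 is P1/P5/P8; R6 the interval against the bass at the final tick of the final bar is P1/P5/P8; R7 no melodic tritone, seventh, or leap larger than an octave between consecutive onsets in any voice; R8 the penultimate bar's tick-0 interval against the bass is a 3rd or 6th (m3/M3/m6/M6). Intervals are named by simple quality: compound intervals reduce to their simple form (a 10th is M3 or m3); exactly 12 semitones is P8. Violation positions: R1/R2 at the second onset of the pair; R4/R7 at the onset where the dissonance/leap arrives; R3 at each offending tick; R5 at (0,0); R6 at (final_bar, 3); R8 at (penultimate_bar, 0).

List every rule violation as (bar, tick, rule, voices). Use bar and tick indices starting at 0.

(1, 0, R1, (0, 2))
(3, 0, R4, (0, 2))
(4, 0, R4, (0, 2))
(6, 0, R1, (1, 2))
(6, 0, R2, (0, 1))
(6, 0, R2, (0, 2))

bar 0: v0=G3 v1=G4 v2=D5 downbeat P5
bar 1: v0=A3 v1=C4 v2=E5 downbeat P5
bar 2: v0=G3 v1=E4 v2=B4 downbeat M3
bar 3: v0=A3 v1=F4 v2=G4 downbeat m7
bar 4: v0=G3 v1=E4 v2=F4 downbeat m7
bar 5: v0=F3 v1=D4 v2=A4 downbeat M3
bar 6: v0=G3 v1=G4 v2=D5 downbeat P5
  -> R1 @ bar 1 tick 0 v(0, 2): G3/D5 P5 -> A3/E5 P5 similar
  -> R4 @ bar 3 tick 0 v(0, 2): A3/G4 m7 untreated
  -> R4 @ bar 4 tick 0 v(0, 2): G3/F4 m7 untreated
  -> R1 @ bar 6 tick 0 v(1, 2): D4/A4 P5 -> G4/D5 P5 similar
  -> R2 @ bar 6 tick 0 v(0, 1): F3/D4 M6 -> G3/G4 P8 similar
  -> R2 @ bar 6 tick 0 v(0, 2): F3/A4 M3 -> G3/D5 P5 similar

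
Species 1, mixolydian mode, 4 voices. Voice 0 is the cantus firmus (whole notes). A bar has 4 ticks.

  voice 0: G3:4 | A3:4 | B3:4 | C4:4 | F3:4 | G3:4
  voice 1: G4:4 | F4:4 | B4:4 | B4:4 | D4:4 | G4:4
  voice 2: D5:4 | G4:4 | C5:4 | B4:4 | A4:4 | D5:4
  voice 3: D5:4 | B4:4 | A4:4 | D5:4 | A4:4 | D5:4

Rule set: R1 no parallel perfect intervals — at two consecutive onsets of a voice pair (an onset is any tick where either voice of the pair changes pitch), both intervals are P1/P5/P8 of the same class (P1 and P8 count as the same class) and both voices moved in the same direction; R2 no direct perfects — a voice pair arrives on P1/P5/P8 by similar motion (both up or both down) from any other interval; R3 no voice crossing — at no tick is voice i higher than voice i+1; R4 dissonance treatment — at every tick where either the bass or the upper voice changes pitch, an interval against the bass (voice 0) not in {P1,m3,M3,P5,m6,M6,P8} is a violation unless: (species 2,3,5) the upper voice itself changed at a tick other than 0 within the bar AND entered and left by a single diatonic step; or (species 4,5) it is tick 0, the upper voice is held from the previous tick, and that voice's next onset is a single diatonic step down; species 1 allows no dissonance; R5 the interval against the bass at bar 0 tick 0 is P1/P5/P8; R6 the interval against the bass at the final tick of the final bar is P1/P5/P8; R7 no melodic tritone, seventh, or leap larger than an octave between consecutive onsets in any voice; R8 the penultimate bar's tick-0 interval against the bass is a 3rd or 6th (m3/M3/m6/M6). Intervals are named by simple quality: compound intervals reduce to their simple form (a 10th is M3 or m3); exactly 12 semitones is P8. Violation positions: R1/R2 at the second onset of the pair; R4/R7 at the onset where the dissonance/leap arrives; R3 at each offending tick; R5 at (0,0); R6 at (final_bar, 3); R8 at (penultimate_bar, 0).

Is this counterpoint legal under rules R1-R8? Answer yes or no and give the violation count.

No (22 violations)

bar 0: v0=G3 v1=G4 v2=D5 v3=D5 (P5)
bar 1: v0=A3 v1=F4 v2=G4 v3=B4 (M2)
bar 2: v0=B3 v1=B4 v2=C5 v3=A4 (m7)
bar 3: v0=C4 v1=B4 v2=B4 v3=D5 (M2)
bar 4: v0=F3 v1=D4 v2=A4 v3=A4 (M3)
bar 5: v0=G3 v1=G4 v2=D5 v3=D5 (P5)
  R4 @ bar1.0: A3/G4 m7 untreated
  R4 @ bar1.0: A3/B4 M2 untreated
  R2 @ bar2.0: A3/F4 m6 -> B3/B4 P8 similar
  R3 @ bar2.0: C5 above A4
  R4 @ bar2.0: B3/C5 m2 untreated
  R4 @ bar2.0: B3/A4 m7 untreated
  R7 @ bar2.0: F4->B4 leap 6st
  R3 @ bar2.1: C5 above A4
  R3 @ bar2.2: C5 above A4
  R3 @ bar2.3: C5 above A4
  R4 @ bar3.0: C4/B4 M7 untreated
  R4 @ bar3.0: C4/B4 M7 untreated
  R4 @ bar3.0: C4/D5 M2 untreated
  R2 @ bar4.0: B4/B4 P1 -> D4/A4 P5 similar
  R2 @ bar4.0: B4/D5 m3 -> D4/A4 P5 similar
  R2 @ bar4.0: B4/D5 m3 -> A4/A4 P1 similar
  R1 @ bar5.0: D4/A4 P5 -> G4/D5 P5 similar
  R1 @ bar5.0: D4/A4 P5 -> G4/D5 P5 similar
  R1 @ bar5.0: A4/A4 P1 -> D5/D5 P1 similar
  R2 @ bar5.0: F3/D4 M6 -> G3/G4 P8 similar
  R2 @ bar5.0: F3/A4 M3 -> G3/D5 P5 similar
  R2 @ bar5.0: F3/A4 M3 -> G3/D5 P5 similar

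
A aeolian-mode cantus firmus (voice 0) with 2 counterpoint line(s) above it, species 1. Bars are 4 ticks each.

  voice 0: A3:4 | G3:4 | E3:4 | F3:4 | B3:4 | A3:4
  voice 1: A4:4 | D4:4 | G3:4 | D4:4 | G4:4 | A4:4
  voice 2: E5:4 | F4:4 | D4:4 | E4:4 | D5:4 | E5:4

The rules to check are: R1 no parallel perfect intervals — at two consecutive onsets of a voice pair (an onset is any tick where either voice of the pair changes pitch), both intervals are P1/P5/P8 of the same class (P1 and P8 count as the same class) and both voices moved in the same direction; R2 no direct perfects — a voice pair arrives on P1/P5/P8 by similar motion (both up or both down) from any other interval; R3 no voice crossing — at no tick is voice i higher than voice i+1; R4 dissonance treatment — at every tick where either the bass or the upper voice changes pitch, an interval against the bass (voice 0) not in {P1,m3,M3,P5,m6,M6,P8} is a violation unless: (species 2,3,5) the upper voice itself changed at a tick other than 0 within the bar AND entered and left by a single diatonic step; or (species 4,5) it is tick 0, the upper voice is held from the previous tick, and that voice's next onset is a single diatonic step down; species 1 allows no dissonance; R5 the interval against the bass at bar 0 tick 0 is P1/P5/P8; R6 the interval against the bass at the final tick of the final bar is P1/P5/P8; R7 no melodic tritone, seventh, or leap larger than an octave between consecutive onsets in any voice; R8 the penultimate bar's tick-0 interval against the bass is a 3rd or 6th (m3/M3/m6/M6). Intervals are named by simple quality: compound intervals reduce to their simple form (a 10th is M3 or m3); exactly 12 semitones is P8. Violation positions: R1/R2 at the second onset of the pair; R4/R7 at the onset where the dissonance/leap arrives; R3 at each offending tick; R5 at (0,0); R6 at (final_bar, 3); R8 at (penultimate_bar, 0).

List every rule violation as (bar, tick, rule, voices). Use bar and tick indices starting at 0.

(1, 0, R2, (0, 1))
(1, 0, R4, (0, 2))
(1, 0, R7, (2,))
(2, 0, R2, (1, 2))
(2, 0, R4, (0, 2))
(3, 0, R4, (0, 2))
(4, 0, R2, (1, 2))
(4, 0, R7, (0,))
(4, 0, R7, (2,))
(5, 0, R1, (1, 2))

bar 0: v0=A3 v1=A4 v2=E5 downbeat P5
bar 1: v0=G3 v1=D4 v2=F4 downbeat m7
bar 2: v0=E3 v1=G3 v2=D4 downbeat m7
bar 3: v0=F3 v1=D4 v2=E4 downbeat M7
bar 4: v0=B3 v1=G4 v2=D5 downbeat m3
bar 5: v0=A3 v1=A4 v2=E5 downbeat P5
  -> R2 @ bar 1 tick 0 v(0, 1): A3/A4 P8 -> G3/D4 P5 similar
  -> R4 @ bar 1 tick 0 v(0, 2): G3/F4 m7 untreated
  -> R7 @ bar 1 tick 0 v(2,): E5->F4 leap 11st
  -> R2 @ bar 2 tick 0 v(1, 2): D4/F4 m3 -> G3/D4 P5 similar
  -> R4 @ bar 2 tick 0 v(0, 2): E3/D4 m7 untreated
  -> R4 @ bar 3 tick 0 v(0, 2): F3/E4 M7 untreated
  -> R2 @ bar 4 tick 0 v(1, 2): D4/E4 M2 -> G4/D5 P5 similar
  -> R7 @ bar 4 tick 0 v(0,): F3->B3 leap 6st
  -> R7 @ bar 4 tick 0 v(2,): E4->D5 leap 10st
  -> R1 @ bar 5 tick 0 v(1, 2): G4/D5 P5 -> A4/E5 P5 similar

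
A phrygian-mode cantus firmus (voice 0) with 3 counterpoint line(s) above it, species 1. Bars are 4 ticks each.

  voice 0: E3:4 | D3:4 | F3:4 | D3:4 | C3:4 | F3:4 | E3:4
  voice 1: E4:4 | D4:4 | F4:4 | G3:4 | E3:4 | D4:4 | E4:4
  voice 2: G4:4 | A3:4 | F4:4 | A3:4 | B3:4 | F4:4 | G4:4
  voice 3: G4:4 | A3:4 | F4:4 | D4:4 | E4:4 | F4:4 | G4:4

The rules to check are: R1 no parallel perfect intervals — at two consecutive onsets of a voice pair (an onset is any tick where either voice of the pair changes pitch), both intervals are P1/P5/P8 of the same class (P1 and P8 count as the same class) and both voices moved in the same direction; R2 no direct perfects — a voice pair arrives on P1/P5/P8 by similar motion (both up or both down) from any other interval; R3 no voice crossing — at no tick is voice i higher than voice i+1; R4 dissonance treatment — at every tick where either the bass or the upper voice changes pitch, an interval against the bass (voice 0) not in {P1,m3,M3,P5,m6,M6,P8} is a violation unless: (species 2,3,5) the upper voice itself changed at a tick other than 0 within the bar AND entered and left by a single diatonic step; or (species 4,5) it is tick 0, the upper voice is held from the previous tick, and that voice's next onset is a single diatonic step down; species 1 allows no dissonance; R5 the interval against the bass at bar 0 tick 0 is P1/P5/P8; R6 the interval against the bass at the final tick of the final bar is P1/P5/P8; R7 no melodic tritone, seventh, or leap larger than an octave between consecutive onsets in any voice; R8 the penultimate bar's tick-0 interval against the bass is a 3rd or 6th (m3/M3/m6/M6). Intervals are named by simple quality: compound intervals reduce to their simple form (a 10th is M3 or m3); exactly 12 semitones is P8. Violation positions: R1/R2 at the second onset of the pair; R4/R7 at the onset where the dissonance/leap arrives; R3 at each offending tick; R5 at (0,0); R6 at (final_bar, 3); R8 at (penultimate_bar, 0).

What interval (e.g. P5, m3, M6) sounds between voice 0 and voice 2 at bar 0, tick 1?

voice 0=E3 voice 2=G4 -> m3

m3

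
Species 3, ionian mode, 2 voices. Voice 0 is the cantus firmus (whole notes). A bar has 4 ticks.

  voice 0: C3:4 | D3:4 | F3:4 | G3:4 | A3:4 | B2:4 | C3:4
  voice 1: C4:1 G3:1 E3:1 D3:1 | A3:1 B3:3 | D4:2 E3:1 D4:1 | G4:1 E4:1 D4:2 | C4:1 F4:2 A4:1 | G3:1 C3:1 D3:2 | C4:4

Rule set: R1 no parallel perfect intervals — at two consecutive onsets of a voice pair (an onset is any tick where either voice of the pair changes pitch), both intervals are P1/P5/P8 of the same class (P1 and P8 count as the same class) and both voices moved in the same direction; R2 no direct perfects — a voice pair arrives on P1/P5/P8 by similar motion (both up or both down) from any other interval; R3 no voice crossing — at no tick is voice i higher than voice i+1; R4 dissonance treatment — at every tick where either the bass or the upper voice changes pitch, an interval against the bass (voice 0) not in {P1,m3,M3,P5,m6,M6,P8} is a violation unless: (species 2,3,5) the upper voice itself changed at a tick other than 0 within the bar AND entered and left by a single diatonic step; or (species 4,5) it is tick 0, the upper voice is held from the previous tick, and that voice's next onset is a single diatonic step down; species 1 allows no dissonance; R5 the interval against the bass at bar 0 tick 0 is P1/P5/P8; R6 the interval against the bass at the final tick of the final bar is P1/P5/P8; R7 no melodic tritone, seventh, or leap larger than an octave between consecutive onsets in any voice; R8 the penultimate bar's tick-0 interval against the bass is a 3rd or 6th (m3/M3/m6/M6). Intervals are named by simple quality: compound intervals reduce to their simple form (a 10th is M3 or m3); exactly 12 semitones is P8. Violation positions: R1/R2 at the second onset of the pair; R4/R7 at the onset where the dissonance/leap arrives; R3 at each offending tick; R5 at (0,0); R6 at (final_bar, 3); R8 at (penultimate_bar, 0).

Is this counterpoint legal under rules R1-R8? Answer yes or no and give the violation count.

bar 0: v0=C3 v1=C4 (P8)
bar 1: v0=D3 v1=A3 (P5)
bar 2: v0=F3 v1=D4 (M6)
bar 3: v0=G3 v1=G4 (P8)
bar 4: v0=A3 v1=C4 (m3)
bar 5: v0=B2 v1=G3 (m6)
bar 6: v0=C3 v1=C4 (P8)
  R4 @ bar0.3: C3/D3 M2 untreated
  R2 @ bar1.0: C3/D3 M2 -> D3/A3 P5 similar
  R3 @ bar2.2: F3 above E3
  R4 @ bar2.2: F3/E3 m2 untreated
  R7 @ bar2.2: D4->E3 leap 10st
  R7 @ bar2.3: E3->D4 leap 10st
  R2 @ bar3.0: F3/D4 M6 -> G3/G4 P8 similar
  R7 @ bar5.0: A3->B2 leap 10st
  R7 @ bar5.0: A4->G3 leap 14st
  R4 @ bar5.1: B2/C3 m2 untreated
  R2 @ bar6.0: B2/D3 m3 -> C3/C4 P8 similar
  R7 @ bar6.0: D3->C4 leap 10st

No (12 violations)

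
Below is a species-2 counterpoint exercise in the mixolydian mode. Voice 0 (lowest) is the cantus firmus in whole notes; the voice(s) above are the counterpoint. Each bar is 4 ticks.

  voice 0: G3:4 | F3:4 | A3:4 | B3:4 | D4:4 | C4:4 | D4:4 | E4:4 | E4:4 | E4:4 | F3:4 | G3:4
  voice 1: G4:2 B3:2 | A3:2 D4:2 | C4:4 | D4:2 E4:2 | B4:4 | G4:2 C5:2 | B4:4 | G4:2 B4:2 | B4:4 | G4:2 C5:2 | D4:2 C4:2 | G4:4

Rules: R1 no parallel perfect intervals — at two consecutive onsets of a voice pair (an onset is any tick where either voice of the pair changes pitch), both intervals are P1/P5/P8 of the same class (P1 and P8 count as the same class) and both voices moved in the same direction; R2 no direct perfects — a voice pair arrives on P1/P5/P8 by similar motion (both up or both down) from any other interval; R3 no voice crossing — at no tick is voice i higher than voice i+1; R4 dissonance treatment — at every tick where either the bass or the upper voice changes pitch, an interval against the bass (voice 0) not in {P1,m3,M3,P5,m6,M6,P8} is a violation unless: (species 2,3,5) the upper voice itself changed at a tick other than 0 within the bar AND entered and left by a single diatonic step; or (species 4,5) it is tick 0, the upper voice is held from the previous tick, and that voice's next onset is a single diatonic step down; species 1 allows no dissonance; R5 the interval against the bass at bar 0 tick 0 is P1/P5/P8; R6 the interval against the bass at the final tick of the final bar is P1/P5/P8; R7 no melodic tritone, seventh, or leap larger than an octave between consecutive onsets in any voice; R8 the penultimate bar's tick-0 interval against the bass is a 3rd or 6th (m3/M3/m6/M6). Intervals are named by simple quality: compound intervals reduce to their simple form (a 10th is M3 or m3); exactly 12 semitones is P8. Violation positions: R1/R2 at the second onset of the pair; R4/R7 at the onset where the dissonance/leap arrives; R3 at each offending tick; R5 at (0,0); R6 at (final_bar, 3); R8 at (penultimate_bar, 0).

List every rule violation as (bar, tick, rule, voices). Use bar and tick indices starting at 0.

bar 0: v0=G3 v1=G4 downbeat P8
bar 1: v0=F3 v1=A3 downbeat M3
bar 2: v0=A3 v1=C4 downbeat m3
bar 3: v0=B3 v1=D4 downbeat m3
bar 4: v0=D4 v1=B4 downbeat M6
bar 5: v0=C4 v1=G4 downbeat P5
bar 6: v0=D4 v1=B4 downbeat M6
bar 7: v0=E4 v1=G4 downbeat m3
bar 8: v0=E4 v1=B4 downbeat P5
bar 9: v0=E4 v1=G4 downbeat m3
bar 10: v0=F3 v1=D4 downbeat M6
bar 11: v0=G3 v1=G4 downbeat P8
  -> R4 @ bar 3 tick 2 v(0, 1): B3/E4 P4 untreated
  -> R2 @ bar 5 tick 0 v(0, 1): D4/B4 M6 -> C4/G4 P5 similar
  -> R7 @ bar 10 tick 0 v(0,): E4->F3 leap 11st
  -> R7 @ bar 10 tick 0 v(1,): C5->D4 leap 10st
  -> R2 @ bar 11 tick 0 v(0, 1): F3/C4 P5 -> G3/G4 P8 similar

(3, 2, R4, (0, 1))
(5, 0, R2, (0, 1))
(10, 0, R7, (0,))
(10, 0, R7, (1,))
(11, 0, R2, (0, 1))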